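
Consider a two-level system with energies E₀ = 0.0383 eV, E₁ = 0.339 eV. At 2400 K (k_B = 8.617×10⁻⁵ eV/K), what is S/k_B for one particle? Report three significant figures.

k_BT = 8.617×10⁻⁵ × 2400 K = 0.20681 eV.
Eᵢ/kT = 0.18519, 1.6392.
Z = Σ e^(−Eᵢ/kT) = e^(−0.18519) + e^(−1.6392) = 0.83095 + 0.19414 = 1.0251.
⟨E⟩ = Σ EᵢPᵢ = 0.095248 eV.
S/k_B = ln Z + ⟨E⟩/kT = ln(1.0251) + 0.095248/0.20681 = 0.024790 + 0.46056 = 0.485.

0.485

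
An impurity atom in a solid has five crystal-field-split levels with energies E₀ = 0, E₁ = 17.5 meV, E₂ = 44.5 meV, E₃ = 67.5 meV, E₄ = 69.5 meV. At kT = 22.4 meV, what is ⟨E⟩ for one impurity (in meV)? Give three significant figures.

12.2 meV

Eᵢ/kT = 0, 0.78125, 1.9866, 3.0134, 3.1027.
Z = Σ e^(−Eᵢ/kT) = e^(−0) + e^(−0.78125) + e^(−1.9866) + e^(−3.0134) + e^(−3.1027) = 1.0000 + 0.45783 + 0.13716 + 0.049124 + 0.044928 = 1.6890.
⟨E⟩ = Σ Eᵢ e^(−Eᵢ/kT) / Z = (0·1.0000 + 17.5·0.45783 + 44.5·0.13716 + 67.5·0.049124 + 69.5·0.044928) / 1.6890 = 12.2 meV.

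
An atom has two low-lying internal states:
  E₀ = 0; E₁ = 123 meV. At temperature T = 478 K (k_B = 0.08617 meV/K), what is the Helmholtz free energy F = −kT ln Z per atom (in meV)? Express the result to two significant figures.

-2.0 meV

k_BT = 0.08617 × 478 K = 41.19 meV.
Eᵢ/kT = 0, 2.986.
Z = Σ e^(−Eᵢ/kT) = e^(−0) + e^(−2.986) = 1.000 + 0.05049 = 1.050.
F = −kT ln Z = −41.19 × ln(1.050) = −41.19 × 0.04879 = -2.0 meV.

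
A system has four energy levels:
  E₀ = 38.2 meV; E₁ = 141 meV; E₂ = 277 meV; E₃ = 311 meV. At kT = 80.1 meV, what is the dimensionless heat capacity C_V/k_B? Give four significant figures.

0.7420

Eᵢ/kT = 0.476904, 1.76030, 3.45818, 3.88265.
Z = Σ e^(−Eᵢ/kT) = e^(−0.476904) + e^(−1.76030) + e^(−3.45818) + e^(−3.88265) = 0.620702 + 0.171993 + 0.0314870 + 0.0205962 = 0.844778.
⟨E⟩ = 74.6813 meV, ⟨E²⟩ = 10337.9 meV².
C_V/k_B = (⟨E²⟩ − ⟨E⟩²)/(kT)² = (10337.9 − 5577.30)/6416.01 = 0.7420.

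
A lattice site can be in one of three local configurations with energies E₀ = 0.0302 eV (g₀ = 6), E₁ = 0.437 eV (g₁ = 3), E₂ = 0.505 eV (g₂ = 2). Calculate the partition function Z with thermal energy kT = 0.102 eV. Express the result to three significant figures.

Eᵢ/kT = 0.29608, 4.2843, 4.9510.
Z = Σ gᵢe^(−Eᵢ/kT) = 6·e^(−0.29608) + 3·e^(−4.2843) + 2·e^(−4.9510) = 4.4624 + 0.041350 + 0.014153 = 4.5179.

Z = 4.52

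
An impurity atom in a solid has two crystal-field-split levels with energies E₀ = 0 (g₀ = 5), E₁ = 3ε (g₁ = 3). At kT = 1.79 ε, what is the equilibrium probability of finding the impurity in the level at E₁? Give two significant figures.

0.10

Eᵢ/kT = 0, 1.676.
Z = Σ gᵢe^(−Eᵢ/kT) = 5·e^(−0) + 3·e^(−1.676) = 5.000 + 0.5614 = 5.561.
P₁ = g₁ e^(−E₁/kT) / Z = 0.5614/5.561 = 0.10.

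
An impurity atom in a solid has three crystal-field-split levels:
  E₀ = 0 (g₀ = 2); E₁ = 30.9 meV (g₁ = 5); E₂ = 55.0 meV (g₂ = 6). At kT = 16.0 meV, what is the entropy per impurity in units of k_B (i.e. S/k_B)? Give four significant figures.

1.778

Eᵢ/kT = 0, 1.93125, 3.43750.
Z = Σ gᵢe^(−Eᵢ/kT) = 2·e^(−0) + 5·e^(−1.93125) + 6·e^(−3.43750) = 2.00000 + 0.724834 + 0.192870 = 2.91770.
⟨E⟩ = Σ EᵢPᵢ = 11.3121 meV.
S/k_B = ln Z + ⟨E⟩/kT = ln(2.91770) + 11.3121/16.0 = 1.07080 + 0.707006 = 1.778.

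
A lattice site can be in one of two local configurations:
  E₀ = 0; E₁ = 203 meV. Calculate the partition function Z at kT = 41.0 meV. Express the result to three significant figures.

Eᵢ/kT = 0, 4.9512.
Z = Σ e^(−Eᵢ/kT) = e^(−0) + e^(−4.9512) = 1.0000 + 0.0070749 = 1.0071.

Z = 1.01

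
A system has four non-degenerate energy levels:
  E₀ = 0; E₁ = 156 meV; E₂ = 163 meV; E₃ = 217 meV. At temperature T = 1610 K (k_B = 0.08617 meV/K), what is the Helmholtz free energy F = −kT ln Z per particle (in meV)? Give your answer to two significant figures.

-85 meV

k_BT = 0.08617 × 1610 K = 138.7 meV.
Eᵢ/kT = 0, 1.125, 1.175, 1.565.
Z = Σ e^(−Eᵢ/kT) = e^(−0) + e^(−1.125) + e^(−1.175) + e^(−1.565) = 1.000 + 0.3247 + 0.3088 + 0.2091 = 1.843.
F = −kT ln Z = −138.7 × ln(1.843) = −138.7 × 0.6114 = -85 meV.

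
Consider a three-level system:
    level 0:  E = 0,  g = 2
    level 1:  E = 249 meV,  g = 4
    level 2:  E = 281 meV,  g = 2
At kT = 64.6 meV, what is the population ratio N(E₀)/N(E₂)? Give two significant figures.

77

n₀/n₂ = (g₀/g₂) exp[−(E₀−E₂)/kT] = (2/2) × exp(−(-281 meV)/(64.6 meV)) = (2/2) × exp(4.350) = 77.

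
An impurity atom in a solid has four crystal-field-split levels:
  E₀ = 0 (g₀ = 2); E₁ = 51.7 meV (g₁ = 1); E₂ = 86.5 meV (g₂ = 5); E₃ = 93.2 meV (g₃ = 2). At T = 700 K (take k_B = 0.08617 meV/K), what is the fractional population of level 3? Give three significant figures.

k_BT = 0.08617 × 700 K = 60.319 meV.
Eᵢ/kT = 0, 0.85711, 1.4340, 1.5451.
Z = Σ gᵢe^(−Eᵢ/kT) = 2·e^(−0) + 1·e^(−0.85711) + 5·e^(−1.4340) + 2·e^(−1.5451) = 2.0000 + 0.42439 + 1.1918 + 0.42658 = 4.0428.
P₃ = g₃ e^(−E₃/kT) / Z = 0.42658/4.0428 = 0.106.

0.106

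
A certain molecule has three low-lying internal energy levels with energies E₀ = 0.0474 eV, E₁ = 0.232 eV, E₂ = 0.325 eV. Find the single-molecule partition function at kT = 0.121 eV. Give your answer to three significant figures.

Eᵢ/kT = 0.39174, 1.9174, 2.6860.
Z = Σ e^(−Eᵢ/kT) = e^(−0.39174) + e^(−1.9174) + e^(−2.6860) = 0.67588 + 0.14699 + 0.068153 = 0.89102.

Z = 0.891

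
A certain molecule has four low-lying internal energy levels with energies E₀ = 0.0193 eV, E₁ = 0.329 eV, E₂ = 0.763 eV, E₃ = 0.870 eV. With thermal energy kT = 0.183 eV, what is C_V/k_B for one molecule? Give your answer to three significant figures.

Eᵢ/kT = 0.10546, 1.7978, 4.1694, 4.7541.
Z = Σ e^(−Eᵢ/kT) = e^(−0.10546) + e^(−1.7978) + e^(−4.1694) + e^(−4.7541) = 0.89991 + 0.16566 + 0.015462 + 0.0086163 = 1.0896.
⟨E⟩ = 0.083667 eV, ⟨E²⟩ = 0.031011 eV².
C_V/k_B = (⟨E²⟩ − ⟨E⟩²)/(kT)² = (0.031011 − 0.0070002)/0.033489 = 0.717.

0.717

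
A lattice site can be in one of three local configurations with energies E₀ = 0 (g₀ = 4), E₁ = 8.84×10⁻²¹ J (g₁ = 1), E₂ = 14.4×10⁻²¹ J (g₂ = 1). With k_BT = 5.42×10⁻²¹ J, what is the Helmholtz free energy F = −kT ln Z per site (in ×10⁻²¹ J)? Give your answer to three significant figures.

Eᵢ/kT = 0, 1.6310, 2.6568.
Z = Σ gᵢe^(−Eᵢ/kT) = 4·e^(−0) + 1·e^(−1.6310) + 1·e^(−2.6568) = 4.0000 + 0.19573 + 0.070172 = 4.2659.
F = −kT ln Z = −5.42 × ln(4.2659) = −5.42 × 1.4507 = -7.86 ×10⁻²¹ J.

-7.86 ×10⁻²¹ J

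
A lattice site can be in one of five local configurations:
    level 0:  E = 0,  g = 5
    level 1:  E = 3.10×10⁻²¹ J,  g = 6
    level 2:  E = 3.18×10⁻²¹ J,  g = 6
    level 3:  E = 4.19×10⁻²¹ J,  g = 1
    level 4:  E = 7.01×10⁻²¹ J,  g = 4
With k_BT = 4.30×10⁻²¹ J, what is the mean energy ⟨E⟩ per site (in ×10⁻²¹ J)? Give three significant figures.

2.11 ×10⁻²¹ J

Eᵢ/kT = 0, 0.72093, 0.73953, 0.97442, 1.6302.
Z = Σ gᵢe^(−Eᵢ/kT) = 5·e^(−0) + 6·e^(−0.72093) + 6·e^(−0.73953) + 1·e^(−0.97442) + 4·e^(−1.6302) = 5.0000 + 2.9178 + 2.8640 + 0.37741 + 0.78356 = 11.943.
⟨E⟩ = Σ Eᵢ gᵢe^(−Eᵢ/kT) / Z = (0·5.0000 + 3.10·2.9178 + 3.18·2.8640 + 4.19·0.37741 + 7.01·0.78356) / 11.943 = 2.11 ×10⁻²¹ J.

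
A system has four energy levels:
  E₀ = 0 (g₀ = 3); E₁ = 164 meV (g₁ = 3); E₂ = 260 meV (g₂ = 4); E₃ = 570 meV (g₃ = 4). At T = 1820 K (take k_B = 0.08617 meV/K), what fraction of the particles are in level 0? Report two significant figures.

k_BT = 0.08617 × 1820 K = 156.8 meV.
Eᵢ/kT = 0, 1.046, 1.658, 3.635.
Z = Σ gᵢe^(−Eᵢ/kT) = 3·e^(−0) + 3·e^(−1.046) + 4·e^(−1.658) + 4·e^(−3.635) = 3.000 + 1.054 + 0.7621 + 0.1055 = 4.922.
P₀ = g₀ e^(−E₀/kT) / Z = 3.000/4.922 = 0.61.

0.61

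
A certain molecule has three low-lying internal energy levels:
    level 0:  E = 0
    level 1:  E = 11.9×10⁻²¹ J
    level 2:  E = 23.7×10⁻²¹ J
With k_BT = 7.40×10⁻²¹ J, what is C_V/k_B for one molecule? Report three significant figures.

Eᵢ/kT = 0, 1.6081, 3.2027.
Z = Σ e^(−Eᵢ/kT) = e^(−0) + e^(−1.6081) + e^(−3.2027) = 1.0000 + 0.20027 + 0.040652 = 1.2409.
⟨E⟩ = 2.6970, ⟨E²⟩ = 41.256.
C_V/k_B = (⟨E²⟩ − ⟨E⟩²)/(kT)² = (41.256 − 7.2738)/54.760 = 0.621.

0.621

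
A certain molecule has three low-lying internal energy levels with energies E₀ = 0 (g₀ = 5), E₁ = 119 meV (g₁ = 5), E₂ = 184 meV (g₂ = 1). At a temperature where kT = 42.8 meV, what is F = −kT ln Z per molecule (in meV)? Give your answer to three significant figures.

Eᵢ/kT = 0, 2.7804, 4.2991.
Z = Σ gᵢe^(−Eᵢ/kT) = 5·e^(−0) + 5·e^(−2.7804) + 1·e^(−4.2991) = 5.0000 + 0.31007 + 0.013581 = 5.3237.
F = −kT ln Z = −42.8 × ln(5.3237) = −42.8 × 1.6722 = -71.6 meV.

-71.6 meV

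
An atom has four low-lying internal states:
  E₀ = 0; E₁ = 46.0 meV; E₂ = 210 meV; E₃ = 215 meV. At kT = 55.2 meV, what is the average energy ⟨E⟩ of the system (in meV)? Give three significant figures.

Eᵢ/kT = 0, 0.83333, 3.8043, 3.8949.
Z = Σ e^(−Eᵢ/kT) = e^(−0) + e^(−0.83333) + e^(−3.8043) + e^(−3.8949) = 1.0000 + 0.43460 + 0.022275 + 0.020345 = 1.4772.
⟨E⟩ = Σ Eᵢ e^(−Eᵢ/kT) / Z = (0·1.0000 + 46.0·0.43460 + 210·0.022275 + 215·0.020345) / 1.4772 = 19.7 meV.

19.7 meV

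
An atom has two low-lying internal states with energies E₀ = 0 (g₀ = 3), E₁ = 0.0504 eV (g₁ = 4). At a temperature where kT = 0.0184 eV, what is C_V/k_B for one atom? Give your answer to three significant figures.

0.548

Eᵢ/kT = 0, 2.7391.
Z = Σ gᵢe^(−Eᵢ/kT) = 3·e^(−0) + 4·e^(−2.7391) = 3.0000 + 0.25851 = 3.2585.
⟨E⟩ = 0.0039984 eV, ⟨E²⟩ = 0.00020152 eV².
C_V/k_B = (⟨E²⟩ − ⟨E⟩²)/(kT)² = (0.00020152 − 0.000015987)/0.00033856 = 0.548.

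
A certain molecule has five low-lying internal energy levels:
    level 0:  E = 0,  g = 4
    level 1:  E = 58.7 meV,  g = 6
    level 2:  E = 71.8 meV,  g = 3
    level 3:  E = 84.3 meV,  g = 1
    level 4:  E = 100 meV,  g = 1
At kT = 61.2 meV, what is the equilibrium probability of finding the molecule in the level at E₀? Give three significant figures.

0.521

Eᵢ/kT = 0, 0.95915, 1.1732, 1.3775, 1.6340.
Z = Σ gᵢe^(−Eᵢ/kT) = 4·e^(−0) + 6·e^(−0.95915) + 3·e^(−1.1732) + 1·e^(−1.3775) + 1·e^(−1.6340) = 4.0000 + 2.2993 + 0.92813 + 0.25221 + 0.19515 = 7.6748.
P₀ = g₀ e^(−E₀/kT) / Z = 4.0000/7.6748 = 0.521.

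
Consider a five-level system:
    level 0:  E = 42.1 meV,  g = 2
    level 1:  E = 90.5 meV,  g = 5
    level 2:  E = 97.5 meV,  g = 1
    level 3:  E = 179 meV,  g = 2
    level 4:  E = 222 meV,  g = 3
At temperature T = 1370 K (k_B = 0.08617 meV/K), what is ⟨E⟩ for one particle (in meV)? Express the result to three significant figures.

97.3 meV

k_BT = 0.08617 × 1370 K = 118.05 meV.
Eᵢ/kT = 0.35663, 0.76662, 0.82592, 1.5163, 1.8806.
Z = Σ gᵢe^(−Eᵢ/kT) = 2·e^(−0.35663) + 5·e^(−0.76662) + 1·e^(−0.82592) + 2·e^(−1.5163) + 3·e^(−1.8806) = 1.4001 + 2.3229 + 0.43783 + 0.43905 + 0.45750 = 5.0574.
⟨E⟩ = Σ Eᵢ gᵢe^(−Eᵢ/kT) / Z = (42.1·1.4001 + 90.5·2.3229 + 97.5·0.43783 + 179·0.43905 + 222·0.45750) / 5.0574 = 97.3 meV.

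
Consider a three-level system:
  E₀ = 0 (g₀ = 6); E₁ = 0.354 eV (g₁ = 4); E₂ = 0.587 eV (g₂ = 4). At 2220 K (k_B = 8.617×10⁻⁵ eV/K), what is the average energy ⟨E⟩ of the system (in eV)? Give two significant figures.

0.049 eV

k_BT = 8.617×10⁻⁵ × 2220 K = 0.1913 eV.
Eᵢ/kT = 0, 1.850, 3.068.
Z = Σ gᵢe^(−Eᵢ/kT) = 6·e^(−0) + 4·e^(−1.850) + 4·e^(−3.068) = 6.000 + 0.6289 + 0.1861 = 6.815.
⟨E⟩ = Σ Eᵢ gᵢe^(−Eᵢ/kT) / Z = (0·6.000 + 0.354·0.6289 + 0.587·0.1861) / 6.815 = 0.049 eV.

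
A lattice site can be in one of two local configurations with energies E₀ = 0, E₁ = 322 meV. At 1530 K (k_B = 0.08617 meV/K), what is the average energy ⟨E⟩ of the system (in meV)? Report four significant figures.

k_BT = 0.08617 × 1530 K = 131.840 meV.
Eᵢ/kT = 0, 2.44235.
Z = Σ e^(−Eᵢ/kT) = e^(−0) + e^(−2.44235) = 1.00000 + 0.0869563 = 1.08696.
⟨E⟩ = Σ Eᵢ e^(−Eᵢ/kT) / Z = (0·1.00000 + 322·0.0869563) / 1.08696 = 25.76 meV.

25.76 meV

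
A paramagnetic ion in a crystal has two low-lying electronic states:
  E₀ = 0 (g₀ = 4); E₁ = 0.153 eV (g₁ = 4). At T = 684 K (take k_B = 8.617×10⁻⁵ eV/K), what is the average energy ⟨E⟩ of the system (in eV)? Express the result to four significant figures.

0.01062 eV

k_BT = 8.617×10⁻⁵ × 684 K = 0.0589403 eV.
Eᵢ/kT = 0, 2.59585.
Z = Σ gᵢe^(−Eᵢ/kT) = 4·e^(−0) + 4·e^(−2.59585) = 4.00000 + 0.298330 = 4.29833.
⟨E⟩ = Σ Eᵢ gᵢe^(−Eᵢ/kT) / Z = (0·4.00000 + 0.153·0.298330) / 4.29833 = 0.01062 eV.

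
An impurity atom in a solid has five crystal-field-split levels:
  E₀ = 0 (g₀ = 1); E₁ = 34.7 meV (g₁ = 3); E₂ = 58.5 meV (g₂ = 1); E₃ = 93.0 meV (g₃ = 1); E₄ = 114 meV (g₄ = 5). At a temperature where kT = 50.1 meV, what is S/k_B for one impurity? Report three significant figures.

Eᵢ/kT = 0, 0.69261, 1.1677, 1.8563, 2.2754.
Z = Σ gᵢe^(−Eᵢ/kT) = 1·e^(−0) + 3·e^(−0.69261) + 1·e^(−1.1677) + 1·e^(−1.8563) + 5·e^(−2.2754) = 1.0000 + 1.5008 + 0.31108 + 0.15625 + 0.51378 = 3.4819.
⟨E⟩ = Σ EᵢPᵢ = 41.178 meV.
S/k_B = ln Z + ⟨E⟩/kT = ln(3.4819) + 41.178/50.1 = 1.2476 + 0.82192 = 2.07.

2.07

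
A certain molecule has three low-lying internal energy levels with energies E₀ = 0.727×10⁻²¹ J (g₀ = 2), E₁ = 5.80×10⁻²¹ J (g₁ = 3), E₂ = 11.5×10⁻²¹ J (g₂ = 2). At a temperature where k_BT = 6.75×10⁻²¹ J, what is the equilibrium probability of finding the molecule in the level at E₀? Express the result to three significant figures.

Eᵢ/kT = 0.10770, 0.85926, 1.7037.
Z = Σ gᵢe^(−Eᵢ/kT) = 2·e^(−0.10770) + 3·e^(−0.85926) + 2·e^(−1.7037) = 1.7958 + 1.2704 + 0.36402 = 3.4302.
P₀ = g₀ e^(−E₀/kT) / Z = 1.7958/3.4302 = 0.524.

0.524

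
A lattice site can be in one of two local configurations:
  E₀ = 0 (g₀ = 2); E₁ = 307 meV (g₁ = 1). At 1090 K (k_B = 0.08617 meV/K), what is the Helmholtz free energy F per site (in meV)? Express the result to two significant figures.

-67 meV

k_BT = 0.08617 × 1090 K = 93.93 meV.
Eᵢ/kT = 0, 3.268.
Z = Σ gᵢe^(−Eᵢ/kT) = 2·e^(−0) + 1·e^(−3.268) = 2.000 + 0.03808 = 2.038.
F = −kT ln Z = −93.93 × ln(2.038) = −93.93 × 0.7120 = -67 meV.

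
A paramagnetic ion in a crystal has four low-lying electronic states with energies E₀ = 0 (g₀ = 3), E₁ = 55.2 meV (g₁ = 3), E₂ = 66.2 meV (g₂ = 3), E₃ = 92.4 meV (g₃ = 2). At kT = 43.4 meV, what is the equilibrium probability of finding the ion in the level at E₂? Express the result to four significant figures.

Eᵢ/kT = 0, 1.27189, 1.52535, 2.12903.
Z = Σ gᵢe^(−Eᵢ/kT) = 3·e^(−0) + 3·e^(−1.27189) + 3·e^(−1.52535) + 2·e^(−2.12903) = 3.00000 + 0.840904 + 0.652635 + 0.237905 = 4.73144.
P₂ = g₂ e^(−E₂/kT) / Z = 0.652635/4.73144 = 0.1379.

0.1379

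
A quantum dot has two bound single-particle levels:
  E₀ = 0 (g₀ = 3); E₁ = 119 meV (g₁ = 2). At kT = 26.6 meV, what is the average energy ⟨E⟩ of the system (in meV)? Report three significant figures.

0.898 meV

Eᵢ/kT = 0, 4.4737.
Z = Σ gᵢe^(−Eᵢ/kT) = 3·e^(−0) + 2·e^(−4.4737) = 3.0000 + 0.022810 = 3.0228.
⟨E⟩ = Σ Eᵢ gᵢe^(−Eᵢ/kT) / Z = (0·3.0000 + 119·0.022810) / 3.0228 = 0.898 meV.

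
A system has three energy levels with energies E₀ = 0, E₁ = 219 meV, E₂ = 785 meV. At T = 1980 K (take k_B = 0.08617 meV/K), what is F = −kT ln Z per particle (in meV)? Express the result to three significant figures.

-43.1 meV

k_BT = 0.08617 × 1980 K = 170.62 meV.
Eᵢ/kT = 0, 1.2836, 4.6009.
Z = Σ e^(−Eᵢ/kT) = e^(−0) + e^(−1.2836) + e^(−4.6009) = 1.0000 + 0.27704 + 0.010043 = 1.2871.
F = −kT ln Z = −170.62 × ln(1.2871) = −170.62 × 0.25239 = -43.1 meV.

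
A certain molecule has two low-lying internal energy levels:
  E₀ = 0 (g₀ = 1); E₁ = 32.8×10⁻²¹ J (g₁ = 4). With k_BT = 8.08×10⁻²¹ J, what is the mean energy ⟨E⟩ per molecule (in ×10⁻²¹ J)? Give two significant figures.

2.1 ×10⁻²¹ J

Eᵢ/kT = 0, 4.059.
Z = Σ gᵢe^(−Eᵢ/kT) = 1·e^(−0) + 4·e^(−4.059) = 1.000 + 0.06907 = 1.069.
⟨E⟩ = Σ Eᵢ gᵢe^(−Eᵢ/kT) / Z = (0·1.000 + 32.8·0.06907) / 1.069 = 2.1 ×10⁻²¹ J.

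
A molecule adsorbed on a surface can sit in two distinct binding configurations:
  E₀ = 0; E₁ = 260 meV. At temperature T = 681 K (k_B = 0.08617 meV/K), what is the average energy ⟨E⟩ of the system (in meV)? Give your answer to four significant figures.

k_BT = 0.08617 × 681 K = 58.6818 meV.
Eᵢ/kT = 0, 4.43068.
Z = Σ e^(−Eᵢ/kT) = e^(−0) + e^(−4.43068) = 1.00000 + 0.0119064 = 1.01191.
⟨E⟩ = Σ Eᵢ e^(−Eᵢ/kT) / Z = (0·1.00000 + 260·0.0119064) / 1.01191 = 3.059 meV.

3.059 meV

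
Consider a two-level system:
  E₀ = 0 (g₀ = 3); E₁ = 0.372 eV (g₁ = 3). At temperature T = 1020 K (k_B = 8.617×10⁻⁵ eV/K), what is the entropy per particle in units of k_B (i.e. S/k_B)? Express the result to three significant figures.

k_BT = 8.617×10⁻⁵ × 1020 K = 0.087893 eV.
Eᵢ/kT = 0, 4.2324.
Z = Σ gᵢe^(−Eᵢ/kT) = 3·e^(−0) + 3·e^(−4.2324) = 3.0000 + 0.043553 = 3.0436.
⟨E⟩ = Σ EᵢPᵢ = 0.0053232 eV.
S/k_B = ln Z + ⟨E⟩/kT = ln(3.0436) + 0.0053232/0.087893 = 1.1130 + 0.060565 = 1.17.

1.17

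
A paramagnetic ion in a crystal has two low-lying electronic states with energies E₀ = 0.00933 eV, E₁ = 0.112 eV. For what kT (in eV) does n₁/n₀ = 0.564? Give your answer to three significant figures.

n₁/n₀ = exp[−(E₁−E₀)/kT] = 0.564.
⇒ (E₁−E₀)/kT = ln(1/0.564) = ln(1.7730) = 0.57267.
kT = 0.10267 eV / 0.57267 = 0.179 eV.

0.179 eV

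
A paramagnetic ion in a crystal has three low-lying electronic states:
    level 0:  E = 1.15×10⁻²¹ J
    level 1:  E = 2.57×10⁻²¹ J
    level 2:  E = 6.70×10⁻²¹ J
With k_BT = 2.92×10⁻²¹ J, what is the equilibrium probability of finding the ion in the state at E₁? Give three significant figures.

0.349

Eᵢ/kT = 0.39384, 0.88014, 2.2945.
Z = Σ e^(−Eᵢ/kT) = e^(−0.39384) + e^(−0.88014) + e^(−2.2945) = 0.67446 + 0.41472 + 0.10081 = 1.1900.
P₁ = e^(−E₁/kT) / Z = 0.41472/1.1900 = 0.349.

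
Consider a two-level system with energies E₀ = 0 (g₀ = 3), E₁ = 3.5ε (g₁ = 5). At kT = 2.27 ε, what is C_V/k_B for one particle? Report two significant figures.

Eᵢ/kT = 0, 1.542.
Z = Σ gᵢe^(−Eᵢ/kT) = 3·e^(−0) + 5·e^(−1.542) = 3.000 + 1.070 = 4.070.
⟨E⟩ = 0.9201 ε, ⟨E²⟩ = 3.221 ε².
C_V/k_B = (⟨E²⟩ − ⟨E⟩²)/(kT)² = (3.221 − 0.8466)/5.153 = 0.46.

0.46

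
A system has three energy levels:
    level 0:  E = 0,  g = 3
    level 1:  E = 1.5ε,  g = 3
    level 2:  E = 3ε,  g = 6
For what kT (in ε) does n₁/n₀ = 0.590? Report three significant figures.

2.84 ε

n₁/n₀ = (g₁/g₀) exp[−(E₁−E₀)/kT] = 0.590.
⇒ (E₁−E₀)/kT = ln((3/3)/0.590) = ln(1.6949) = 0.52762.
kT = 1.5ε / 0.52762 = 2.84 ε.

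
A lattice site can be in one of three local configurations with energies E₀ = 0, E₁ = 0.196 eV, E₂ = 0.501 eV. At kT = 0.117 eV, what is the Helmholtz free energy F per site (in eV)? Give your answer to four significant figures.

Eᵢ/kT = 0, 1.67521, 4.28205.
Z = Σ e^(−Eᵢ/kT) = e^(−0) + e^(−1.67521) + e^(−4.28205) = 1.00000 + 0.187269 + 0.0138143 = 1.20108.
F = −kT ln Z = −0.117 × ln(1.20108) = −0.117 × 0.183221 = -0.02144 eV.

-0.02144 eV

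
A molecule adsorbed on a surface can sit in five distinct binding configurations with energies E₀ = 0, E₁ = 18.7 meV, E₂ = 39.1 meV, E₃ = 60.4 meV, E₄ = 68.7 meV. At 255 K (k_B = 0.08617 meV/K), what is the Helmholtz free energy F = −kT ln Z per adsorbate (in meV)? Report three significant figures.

k_BT = 0.08617 × 255 K = 21.973 meV.
Eᵢ/kT = 0, 0.85104, 1.7795, 2.7488, 3.1266.
Z = Σ e^(−Eᵢ/kT) = e^(−0) + e^(−0.85104) + e^(−1.7795) + e^(−2.7488) + e^(−3.1266) = 1.0000 + 0.42697 + 0.16872 + 0.064005 + 0.043867 = 1.7036.
F = −kT ln Z = −21.973 × ln(1.7036) = −21.973 × 0.53274 = -11.7 meV.

-11.7 meV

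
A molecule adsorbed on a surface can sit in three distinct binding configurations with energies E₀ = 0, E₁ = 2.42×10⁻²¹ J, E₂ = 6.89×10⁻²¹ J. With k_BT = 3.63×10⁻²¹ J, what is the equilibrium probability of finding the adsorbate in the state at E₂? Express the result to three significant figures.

Eᵢ/kT = 0, 0.66667, 1.8981.
Z = Σ e^(−Eᵢ/kT) = e^(−0) + e^(−0.66667) + e^(−1.8981) = 1.0000 + 0.51342 + 0.14985 = 1.6633.
P₂ = e^(−E₂/kT) / Z = 0.14985/1.6633 = 0.0901.

0.0901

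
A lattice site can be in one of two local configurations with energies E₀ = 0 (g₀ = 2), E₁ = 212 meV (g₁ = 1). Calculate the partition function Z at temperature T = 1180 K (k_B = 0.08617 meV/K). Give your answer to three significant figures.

Z = 2.12

k_BT = 0.08617 × 1180 K = 101.68 meV.
Eᵢ/kT = 0, 2.0850.
Z = Σ gᵢe^(−Eᵢ/kT) = 2·e^(−0) + 1·e^(−2.0850) = 2.0000 + 0.12431 = 2.1243.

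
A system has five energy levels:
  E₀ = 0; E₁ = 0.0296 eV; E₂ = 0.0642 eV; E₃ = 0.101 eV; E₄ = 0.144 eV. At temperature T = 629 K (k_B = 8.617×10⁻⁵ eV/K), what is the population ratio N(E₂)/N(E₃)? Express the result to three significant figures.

k_BT = 8.617×10⁻⁵ × 629 K = 0.054201 eV.
n₂/n₃ = exp[−(E₂−E₃)/kT] = exp(−(-0.0368 eV)/(0.054201 eV)) = exp(0.67895) = 1.97.

1.97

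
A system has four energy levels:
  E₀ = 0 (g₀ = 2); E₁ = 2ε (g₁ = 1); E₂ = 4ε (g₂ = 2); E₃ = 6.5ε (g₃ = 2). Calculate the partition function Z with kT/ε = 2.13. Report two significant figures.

Z = 2.8

Eᵢ/kT = 0, 0.9390, 1.878, 3.052.
Z = Σ gᵢe^(−Eᵢ/kT) = 2·e^(−0) + 1·e^(−0.9390) + 2·e^(−1.878) + 2·e^(−3.052) = 2.000 + 0.3910 + 0.3058 + 0.09453 = 2.791.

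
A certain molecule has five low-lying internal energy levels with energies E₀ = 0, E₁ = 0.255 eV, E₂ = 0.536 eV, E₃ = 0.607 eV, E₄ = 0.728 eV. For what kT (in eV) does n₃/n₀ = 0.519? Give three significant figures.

n₃/n₀ = exp[−(E₃−E₀)/kT] = 0.519.
⇒ (E₃−E₀)/kT = ln(1/0.519) = ln(1.9268) = 0.65586.
kT = 0.607 eV / 0.65586 = 0.926 eV.

0.926 eV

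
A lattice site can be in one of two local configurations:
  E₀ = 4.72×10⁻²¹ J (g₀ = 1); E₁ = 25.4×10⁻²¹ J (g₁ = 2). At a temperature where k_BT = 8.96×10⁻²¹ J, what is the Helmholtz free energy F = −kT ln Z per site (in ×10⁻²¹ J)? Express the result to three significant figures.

3.09 ×10⁻²¹ J

Eᵢ/kT = 0.52679, 2.8348.
Z = Σ gᵢe^(−Eᵢ/kT) = 1·e^(−0.52679) + 2·e^(−2.8348) = 0.59050 + 0.11746 = 0.70796.
F = −kT ln Z = −8.96 × ln(0.70796) = −8.96 × -0.34537 = 3.09 ×10⁻²¹ J.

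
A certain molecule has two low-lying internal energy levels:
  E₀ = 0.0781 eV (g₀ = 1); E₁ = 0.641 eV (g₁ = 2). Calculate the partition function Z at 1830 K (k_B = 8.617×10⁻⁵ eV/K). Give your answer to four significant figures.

Z = 0.6437

k_BT = 8.617×10⁻⁵ × 1830 K = 0.157691 eV.
Eᵢ/kT = 0.495272, 4.06491.
Z = Σ gᵢe^(−Eᵢ/kT) = 1·e^(−0.495272) + 2·e^(−4.06491) = 0.609405 + 0.0343291 = 0.643734.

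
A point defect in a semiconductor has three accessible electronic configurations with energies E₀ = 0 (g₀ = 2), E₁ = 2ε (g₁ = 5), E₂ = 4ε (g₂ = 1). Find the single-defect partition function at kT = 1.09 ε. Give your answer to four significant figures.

Eᵢ/kT = 0, 1.83486, 3.66972.
Z = Σ gᵢe^(−Eᵢ/kT) = 2·e^(−0) + 5·e^(−1.83486) + 1·e^(−3.66972) = 2.00000 + 0.798179 + 0.0254836 = 2.82366.

Z = 2.824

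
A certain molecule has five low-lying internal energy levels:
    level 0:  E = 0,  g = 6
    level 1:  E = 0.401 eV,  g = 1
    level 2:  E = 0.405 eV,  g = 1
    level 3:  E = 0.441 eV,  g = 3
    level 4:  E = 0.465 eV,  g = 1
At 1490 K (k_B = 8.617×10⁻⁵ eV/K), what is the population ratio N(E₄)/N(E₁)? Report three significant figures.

k_BT = 8.617×10⁻⁵ × 1490 K = 0.12839 eV.
n₄/n₁ = (g₄/g₁) exp[−(E₄−E₁)/kT] = (1/1) × exp(−(0.064 eV)/(0.12839 eV)) = (1/1) × exp(-0.49848) = 0.607.

0.607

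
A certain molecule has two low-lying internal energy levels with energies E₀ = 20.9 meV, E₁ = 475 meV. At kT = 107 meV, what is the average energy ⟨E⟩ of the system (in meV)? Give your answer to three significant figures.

27.3 meV

Eᵢ/kT = 0.19533, 4.4393.
Z = Σ e^(−Eᵢ/kT) = e^(−0.19533) + e^(−4.4393) = 0.82256 + 0.011804 = 0.83436.
⟨E⟩ = Σ Eᵢ e^(−Eᵢ/kT) / Z = (20.9·0.82256 + 475·0.011804) / 0.83436 = 27.3 meV.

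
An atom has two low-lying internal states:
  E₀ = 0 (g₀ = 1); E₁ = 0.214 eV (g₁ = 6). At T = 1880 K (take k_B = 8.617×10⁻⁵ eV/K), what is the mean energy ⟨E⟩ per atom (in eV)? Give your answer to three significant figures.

0.132 eV

k_BT = 8.617×10⁻⁵ × 1880 K = 0.16200 eV.
Eᵢ/kT = 0, 1.3210.
Z = Σ gᵢe^(−Eᵢ/kT) = 1·e^(−0) + 6·e^(−1.3210) = 1.0000 + 1.6012 = 2.6012.
⟨E⟩ = Σ Eᵢ gᵢe^(−Eᵢ/kT) / Z = (0·1.0000 + 0.214·1.6012) / 2.6012 = 0.132 eV.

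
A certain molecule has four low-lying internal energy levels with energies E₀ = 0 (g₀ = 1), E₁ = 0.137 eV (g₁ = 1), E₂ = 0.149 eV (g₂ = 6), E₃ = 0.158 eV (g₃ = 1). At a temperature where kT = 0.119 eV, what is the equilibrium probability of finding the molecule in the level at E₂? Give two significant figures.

Eᵢ/kT = 0, 1.151, 1.252, 1.328.
Z = Σ gᵢe^(−Eᵢ/kT) = 1·e^(−0) + 1·e^(−1.151) + 6·e^(−1.252) + 1·e^(−1.328) = 1.000 + 0.3163 + 1.716 + 0.2650 = 3.297.
P₂ = g₂ e^(−E₂/kT) / Z = 1.716/3.297 = 0.52.

0.52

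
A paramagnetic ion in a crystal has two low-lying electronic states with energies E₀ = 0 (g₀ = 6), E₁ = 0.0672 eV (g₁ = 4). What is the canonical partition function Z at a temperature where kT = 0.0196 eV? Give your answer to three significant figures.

Z = 6.13

Eᵢ/kT = 0, 3.4286.
Z = Σ gᵢe^(−Eᵢ/kT) = 6·e^(−0) + 4·e^(−3.4286) = 6.0000 + 0.12973 = 6.1297.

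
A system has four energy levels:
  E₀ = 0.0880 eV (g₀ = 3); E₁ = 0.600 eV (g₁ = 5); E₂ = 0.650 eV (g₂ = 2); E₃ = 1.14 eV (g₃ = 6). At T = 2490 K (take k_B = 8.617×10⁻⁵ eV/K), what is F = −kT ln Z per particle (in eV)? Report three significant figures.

k_BT = 8.617×10⁻⁵ × 2490 K = 0.21456 eV.
Eᵢ/kT = 0.41014, 2.7964, 3.0295, 5.3132.
Z = Σ gᵢe^(−Eᵢ/kT) = 3·e^(−0.41014) + 5·e^(−2.7964) + 2·e^(−3.0295) + 6·e^(−5.3132) = 1.9907 + 0.30515 + 0.096680 + 0.029557 = 2.4221.
F = −kT ln Z = −0.21456 × ln(2.4221) = −0.21456 × 0.88463 = -0.190 eV.

-0.190 eV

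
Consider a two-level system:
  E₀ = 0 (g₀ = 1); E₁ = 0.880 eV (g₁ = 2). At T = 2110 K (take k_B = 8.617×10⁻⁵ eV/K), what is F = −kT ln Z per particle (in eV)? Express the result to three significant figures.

k_BT = 8.617×10⁻⁵ × 2110 K = 0.18182 eV.
Eᵢ/kT = 0, 4.8400.
Z = Σ gᵢe^(−Eᵢ/kT) = 1·e^(−0) + 2·e^(−4.8400) = 1.0000 + 0.015814 = 1.0158.
F = −kT ln Z = −0.18182 × ln(1.0158) = −0.18182 × 0.015676 = -0.00285 eV.

-0.00285 eV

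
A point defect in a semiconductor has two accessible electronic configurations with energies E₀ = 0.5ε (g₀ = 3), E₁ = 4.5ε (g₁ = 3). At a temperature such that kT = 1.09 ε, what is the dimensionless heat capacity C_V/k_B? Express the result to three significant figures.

0.326

Eᵢ/kT = 0.45872, 4.1284.
Z = Σ gᵢe^(−Eᵢ/kT) = 3·e^(−0.45872) + 3·e^(−4.1284) = 1.8963 + 0.048326 = 1.9446.
⟨E⟩ = 0.59941 ε, ⟨E²⟩ = 0.74703 ε².
C_V/k_B = (⟨E²⟩ − ⟨E⟩²)/(kT)² = (0.74703 − 0.35929)/1.1881 = 0.326.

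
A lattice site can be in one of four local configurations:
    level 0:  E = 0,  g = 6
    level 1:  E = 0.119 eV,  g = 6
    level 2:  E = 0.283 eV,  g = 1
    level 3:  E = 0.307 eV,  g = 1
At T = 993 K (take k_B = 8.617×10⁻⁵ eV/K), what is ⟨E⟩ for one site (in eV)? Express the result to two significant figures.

k_BT = 8.617×10⁻⁵ × 993 K = 0.08557 eV.
Eᵢ/kT = 0, 1.391, 3.307, 3.588.
Z = Σ gᵢe^(−Eᵢ/kT) = 6·e^(−0) + 6·e^(−1.391) + 1·e^(−3.307) + 1·e^(−3.588) = 6.000 + 1.493 + 0.03663 + 0.02765 = 7.557.
⟨E⟩ = Σ Eᵢ gᵢe^(−Eᵢ/kT) / Z = (0·6.000 + 0.119·1.493 + 0.283·0.03663 + 0.307·0.02765) / 7.557 = 0.026 eV.

0.026 eV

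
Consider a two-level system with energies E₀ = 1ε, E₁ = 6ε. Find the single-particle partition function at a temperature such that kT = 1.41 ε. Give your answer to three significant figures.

Z = 0.506

Eᵢ/kT = 0.70922, 4.2553.
Z = Σ e^(−Eᵢ/kT) = e^(−0.70922) + e^(−4.2553) = 0.49203 + 0.014189 = 0.50622.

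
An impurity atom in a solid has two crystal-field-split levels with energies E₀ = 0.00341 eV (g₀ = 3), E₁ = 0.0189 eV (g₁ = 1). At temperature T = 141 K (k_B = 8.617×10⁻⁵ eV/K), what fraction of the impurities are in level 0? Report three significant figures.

0.915

k_BT = 8.617×10⁻⁵ × 141 K = 0.012150 eV.
Eᵢ/kT = 0.28066, 1.5556.
Z = Σ gᵢe^(−Eᵢ/kT) = 3·e^(−0.28066) + 1·e^(−1.5556) = 2.2659 + 0.21106 = 2.4770.
P₀ = g₀ e^(−E₀/kT) / Z = 2.2659/2.4770 = 0.915.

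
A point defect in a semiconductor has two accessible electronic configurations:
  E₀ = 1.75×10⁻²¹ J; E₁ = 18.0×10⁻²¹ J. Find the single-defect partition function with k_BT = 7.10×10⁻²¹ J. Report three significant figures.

Eᵢ/kT = 0.24648, 2.5352.
Z = Σ e^(−Eᵢ/kT) = e^(−0.24648) + e^(−2.5352) = 0.78155 + 0.079246 = 0.86080.

Z = 0.861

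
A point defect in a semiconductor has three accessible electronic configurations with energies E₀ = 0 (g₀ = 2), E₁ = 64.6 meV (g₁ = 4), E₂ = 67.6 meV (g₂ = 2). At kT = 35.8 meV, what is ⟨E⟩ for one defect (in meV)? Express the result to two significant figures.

Eᵢ/kT = 0, 1.804, 1.888.
Z = Σ gᵢe^(−Eᵢ/kT) = 2·e^(−0) + 4·e^(−1.804) + 2·e^(−1.888) = 2.000 + 0.6586 + 0.3027 = 2.961.
⟨E⟩ = Σ Eᵢ gᵢe^(−Eᵢ/kT) / Z = (0·2.000 + 64.6·0.6586 + 67.6·0.3027) / 2.961 = 21 meV.

21 meV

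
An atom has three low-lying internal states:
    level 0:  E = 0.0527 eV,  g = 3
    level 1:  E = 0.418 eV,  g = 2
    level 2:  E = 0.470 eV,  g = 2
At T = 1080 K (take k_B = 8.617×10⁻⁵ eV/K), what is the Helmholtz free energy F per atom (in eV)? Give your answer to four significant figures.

-0.05145 eV

k_BT = 8.617×10⁻⁵ × 1080 K = 0.0930636 eV.
Eᵢ/kT = 0.566279, 4.49155, 5.05031.
Z = Σ gᵢe^(−Eᵢ/kT) = 3·e^(−0.566279) + 2·e^(−4.49155) + 2·e^(−5.05031) = 1.70290 + 0.0224065 + 0.0128147 = 1.73812.
F = −kT ln Z = −0.0930636 × ln(1.73812) = −0.0930636 × 0.552804 = -0.05145 eV.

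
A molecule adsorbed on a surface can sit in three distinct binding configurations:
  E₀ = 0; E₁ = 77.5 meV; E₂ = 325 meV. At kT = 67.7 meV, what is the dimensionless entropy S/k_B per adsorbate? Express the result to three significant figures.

Eᵢ/kT = 0, 1.1448, 4.8006.
Z = Σ e^(−Eᵢ/kT) = e^(−0) + e^(−1.1448) + e^(−4.8006) = 1.0000 + 0.31829 + 0.0082248 = 1.3265.
⟨E⟩ = Σ EᵢPᵢ = 20.611 meV.
S/k_B = ln Z + ⟨E⟩/kT = ln(1.3265) + 20.611/67.7 = 0.28254 + 0.30445 = 0.587.

0.587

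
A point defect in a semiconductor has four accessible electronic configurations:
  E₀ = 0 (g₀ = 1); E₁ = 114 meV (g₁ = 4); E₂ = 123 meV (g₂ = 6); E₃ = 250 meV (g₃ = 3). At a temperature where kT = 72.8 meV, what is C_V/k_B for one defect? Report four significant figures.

0.7547

Eᵢ/kT = 0, 1.56593, 1.68956, 3.43407.
Z = Σ gᵢe^(−Eᵢ/kT) = 1·e^(−0) + 4·e^(−1.56593) + 6·e^(−1.68956) + 3·e^(−3.43407) = 1.00000 + 0.835575 + 1.10760 + 0.0967662 = 3.03994.
⟨E⟩ = 84.1075 meV, ⟨E²⟩ = 11073.9 meV².
C_V/k_B = (⟨E²⟩ − ⟨E⟩²)/(kT)² = (11073.9 − 7074.07)/5299.84 = 0.7547.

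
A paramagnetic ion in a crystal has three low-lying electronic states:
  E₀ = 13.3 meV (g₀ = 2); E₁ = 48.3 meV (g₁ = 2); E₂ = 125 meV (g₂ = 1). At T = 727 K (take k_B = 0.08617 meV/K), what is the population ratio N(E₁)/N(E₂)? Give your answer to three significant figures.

6.80

k_BT = 0.08617 × 727 K = 62.646 meV.
n₁/n₂ = (g₁/g₂) exp[−(E₁−E₂)/kT] = (2/1) × exp(−(-76.7 meV)/(62.646 meV)) = (2/1) × exp(1.2243) = 6.80.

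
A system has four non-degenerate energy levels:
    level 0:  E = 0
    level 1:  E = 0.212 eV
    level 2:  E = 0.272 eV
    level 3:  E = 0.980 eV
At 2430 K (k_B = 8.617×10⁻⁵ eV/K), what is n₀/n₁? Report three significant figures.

k_BT = 8.617×10⁻⁵ × 2430 K = 0.20939 eV.
n₀/n₁ = exp[−(E₀−E₁)/kT] = exp(−(-0.212 eV)/(0.20939 eV)) = exp(1.0125) = 2.75.

2.75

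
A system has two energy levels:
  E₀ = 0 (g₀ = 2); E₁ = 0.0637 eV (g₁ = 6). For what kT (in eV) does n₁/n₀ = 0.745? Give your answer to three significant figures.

0.0457 eV

n₁/n₀ = (g₁/g₀) exp[−(E₁−E₀)/kT] = 0.745.
⇒ (E₁−E₀)/kT = ln((6/2)/0.745) = ln(4.0268) = 1.3930.
kT = 0.0637 eV / 1.3930 = 0.0457 eV.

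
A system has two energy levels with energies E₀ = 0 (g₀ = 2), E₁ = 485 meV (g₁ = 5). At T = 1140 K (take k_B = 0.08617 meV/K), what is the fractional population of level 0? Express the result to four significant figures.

k_BT = 0.08617 × 1140 K = 98.2338 meV.
Eᵢ/kT = 0, 4.93720.
Z = Σ gᵢe^(−Eᵢ/kT) = 2·e^(−0) + 5·e^(−4.93720) = 2.00000 + 0.0358733 = 2.03587.
P₀ = g₀ e^(−E₀/kT) / Z = 2.00000/2.03587 = 0.9824.

0.9824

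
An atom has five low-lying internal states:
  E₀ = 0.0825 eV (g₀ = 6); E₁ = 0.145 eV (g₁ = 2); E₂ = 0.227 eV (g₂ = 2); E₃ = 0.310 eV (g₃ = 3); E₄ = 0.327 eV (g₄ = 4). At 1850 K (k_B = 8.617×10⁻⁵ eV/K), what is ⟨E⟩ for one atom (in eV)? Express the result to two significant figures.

k_BT = 8.617×10⁻⁵ × 1850 K = 0.1594 eV.
Eᵢ/kT = 0.5176, 0.9097, 1.424, 1.945, 2.051.
Z = Σ gᵢe^(−Eᵢ/kT) = 6·e^(−0.5176) + 2·e^(−0.9097) + 2·e^(−1.424) + 3·e^(−1.945) + 4·e^(−2.051) = 3.576 + 0.8053 + 0.4815 + 0.4290 + 0.5144 = 5.806.
⟨E⟩ = Σ Eᵢ gᵢe^(−Eᵢ/kT) / Z = (0.0825·3.576 + 0.145·0.8053 + 0.227·0.4815 + 0.310·0.4290 + 0.327·0.5144) / 5.806 = 0.14 eV.

0.14 eV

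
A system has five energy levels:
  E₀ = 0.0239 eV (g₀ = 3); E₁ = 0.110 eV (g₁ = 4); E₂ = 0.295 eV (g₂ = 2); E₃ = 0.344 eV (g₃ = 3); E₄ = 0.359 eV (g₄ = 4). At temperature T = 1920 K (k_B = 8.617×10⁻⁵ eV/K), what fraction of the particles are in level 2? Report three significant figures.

0.0578

k_BT = 8.617×10⁻⁵ × 1920 K = 0.16545 eV.
Eᵢ/kT = 0.14445, 0.66485, 1.7830, 2.0792, 2.1698.
Z = Σ gᵢe^(−Eᵢ/kT) = 3·e^(−0.14445) + 4·e^(−0.66485) + 2·e^(−1.7830) + 3·e^(−2.0792) + 4·e^(−2.1698) = 2.5965 + 2.0574 + 0.33627 + 0.37509 + 0.45680 = 5.8221.
P₂ = g₂ e^(−E₂/kT) / Z = 0.33627/5.8221 = 0.0578.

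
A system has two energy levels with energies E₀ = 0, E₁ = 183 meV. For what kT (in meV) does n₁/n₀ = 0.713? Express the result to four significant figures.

541.0 meV

n₁/n₀ = exp[−(E₁−E₀)/kT] = 0.713.
⇒ (E₁−E₀)/kT = ln(1/0.713) = ln(1.40252) = 0.338271.
kT = 183 meV / 0.338271 = 541.0 meV.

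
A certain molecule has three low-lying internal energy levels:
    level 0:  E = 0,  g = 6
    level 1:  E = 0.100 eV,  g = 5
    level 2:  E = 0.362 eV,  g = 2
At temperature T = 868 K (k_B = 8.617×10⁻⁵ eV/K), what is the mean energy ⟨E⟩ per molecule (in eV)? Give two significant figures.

0.019 eV

k_BT = 8.617×10⁻⁵ × 868 K = 0.07480 eV.
Eᵢ/kT = 0, 1.337, 4.840.
Z = Σ gᵢe^(−Eᵢ/kT) = 6·e^(−0) + 5·e^(−1.337) + 2·e^(−4.840) = 6.000 + 1.313 + 0.01581 = 7.329.
⟨E⟩ = Σ Eᵢ gᵢe^(−Eᵢ/kT) / Z = (0·6.000 + 0.100·1.313 + 0.362·0.01581) / 7.329 = 0.019 eV.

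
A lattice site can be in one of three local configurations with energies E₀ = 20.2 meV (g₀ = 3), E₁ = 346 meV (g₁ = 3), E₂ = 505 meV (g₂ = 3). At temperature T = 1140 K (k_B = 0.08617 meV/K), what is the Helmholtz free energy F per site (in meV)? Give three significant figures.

-91.9 meV

k_BT = 0.08617 × 1140 K = 98.234 meV.
Eᵢ/kT = 0.20563, 3.5222, 5.1408.
Z = Σ gᵢe^(−Eᵢ/kT) = 3·e^(−0.20563) + 3·e^(−3.5222) + 3·e^(−5.1408) = 2.4424 + 0.088603 + 0.017559 = 2.5486.
F = −kT ln Z = −98.234 × ln(2.5486) = −98.234 × 0.93554 = -91.9 meV.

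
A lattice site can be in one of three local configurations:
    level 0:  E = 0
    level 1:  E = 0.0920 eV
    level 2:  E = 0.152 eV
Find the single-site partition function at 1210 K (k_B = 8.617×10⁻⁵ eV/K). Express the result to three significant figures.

Z = 1.65

k_BT = 8.617×10⁻⁵ × 1210 K = 0.10427 eV.
Eᵢ/kT = 0, 0.88232, 1.4578.
Z = Σ e^(−Eᵢ/kT) = e^(−0) + e^(−0.88232) + e^(−1.4578) = 1.0000 + 0.41382 + 0.23275 = 1.6466.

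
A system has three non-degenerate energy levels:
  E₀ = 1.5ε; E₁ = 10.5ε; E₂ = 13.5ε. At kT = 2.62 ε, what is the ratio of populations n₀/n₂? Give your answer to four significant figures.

97.53

n₀/n₂ = exp[−(E₀−E₂)/kT] = exp(−(-12.0ε)/(2.62ε)) = exp(4.58015) = 97.53.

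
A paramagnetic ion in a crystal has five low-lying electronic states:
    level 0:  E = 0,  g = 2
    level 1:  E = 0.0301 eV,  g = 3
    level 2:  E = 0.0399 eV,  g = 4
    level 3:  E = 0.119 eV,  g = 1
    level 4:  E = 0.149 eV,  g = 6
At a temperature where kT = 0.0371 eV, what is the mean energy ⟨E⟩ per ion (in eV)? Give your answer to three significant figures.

Eᵢ/kT = 0, 0.81132, 1.0755, 3.2075, 4.0162.
Z = Σ gᵢe^(−Eᵢ/kT) = 2·e^(−0) + 3·e^(−0.81132) + 4·e^(−1.0755) + 1·e^(−3.2075) + 6·e^(−4.0162) = 2.0000 + 1.3328 + 1.3645 + 0.040458 + 0.10813 = 4.8459.
⟨E⟩ = Σ Eᵢ gᵢe^(−Eᵢ/kT) / Z = (0·2.0000 + 0.0301·1.3328 + 0.0399·1.3645 + 0.119·0.040458 + 0.149·0.10813) / 4.8459 = 0.0238 eV.

0.0238 eV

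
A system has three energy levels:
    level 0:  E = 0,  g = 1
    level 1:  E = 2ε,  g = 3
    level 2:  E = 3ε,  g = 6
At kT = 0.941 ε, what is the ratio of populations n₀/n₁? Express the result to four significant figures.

n₀/n₁ = (g₀/g₁) exp[−(E₀−E₁)/kT] = (1/3) × exp(−(-2ε)/(0.941ε)) = (1/3) × exp(2.12540) = 2.792.

2.792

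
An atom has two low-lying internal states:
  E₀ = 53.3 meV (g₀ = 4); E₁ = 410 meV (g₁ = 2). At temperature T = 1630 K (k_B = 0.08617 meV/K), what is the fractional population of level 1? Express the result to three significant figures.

0.0380

k_BT = 0.08617 × 1630 K = 140.46 meV.
Eᵢ/kT = 0.37947, 2.9190.
Z = Σ gᵢe^(−Eᵢ/kT) = 4·e^(−0.37947) + 2·e^(−2.9190) = 2.7369 + 0.10798 = 2.8449.
P₁ = g₁ e^(−E₁/kT) / Z = 0.10798/2.8449 = 0.0380.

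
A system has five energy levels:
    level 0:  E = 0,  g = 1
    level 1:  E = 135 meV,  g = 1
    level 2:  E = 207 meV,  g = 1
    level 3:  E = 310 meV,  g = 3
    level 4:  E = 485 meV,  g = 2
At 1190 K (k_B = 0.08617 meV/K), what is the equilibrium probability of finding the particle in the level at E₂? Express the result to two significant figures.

0.085

k_BT = 0.08617 × 1190 K = 102.5 meV.
Eᵢ/kT = 0, 1.317, 2.020, 3.024, 4.732.
Z = Σ gᵢe^(−Eᵢ/kT) = 1·e^(−0) + 1·e^(−1.317) + 1·e^(−2.020) + 3·e^(−3.024) + 2·e^(−4.732) = 1.000 + 0.2679 + 0.1327 + 0.1458 + 0.01762 = 1.564.
P₂ = g₂ e^(−E₂/kT) / Z = 0.1327/1.564 = 0.085.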